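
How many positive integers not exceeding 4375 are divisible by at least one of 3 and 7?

1875

Apply inclusion-exclusion:
floor(4375/3) + floor(4375/7) − floor(4375/21) = 1458 + 625 − 208 = 1875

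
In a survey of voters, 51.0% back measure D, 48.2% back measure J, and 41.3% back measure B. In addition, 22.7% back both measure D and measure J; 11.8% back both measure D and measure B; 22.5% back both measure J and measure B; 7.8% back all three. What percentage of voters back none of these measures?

8.7%

Apply inclusion-exclusion:
P(at least one) = 51.0 + 48.2 + 41.3 − 22.7 − 11.8 − 22.5 + 7.8 = 91.3%
P(none) = 100% − 91.3% = 8.7%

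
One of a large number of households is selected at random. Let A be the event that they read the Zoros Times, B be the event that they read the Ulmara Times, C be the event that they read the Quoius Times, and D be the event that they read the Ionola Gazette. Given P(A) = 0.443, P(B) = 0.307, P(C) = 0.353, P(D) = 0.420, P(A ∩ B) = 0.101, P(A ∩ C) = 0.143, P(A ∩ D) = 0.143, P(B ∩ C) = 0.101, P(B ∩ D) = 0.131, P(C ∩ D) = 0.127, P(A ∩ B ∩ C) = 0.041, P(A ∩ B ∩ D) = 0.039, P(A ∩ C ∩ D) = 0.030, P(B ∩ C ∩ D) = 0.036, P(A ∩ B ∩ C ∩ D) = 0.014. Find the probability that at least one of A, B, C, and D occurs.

0.909

P(A ∪ B ∪ C ∪ D) = 0.443 + 0.307 + 0.353 + 0.420 − 0.101 − 0.143 − 0.143 − 0.101 − 0.131 − 0.127 + 0.041 + 0.039 + 0.030 + 0.036 − 0.014 = 0.909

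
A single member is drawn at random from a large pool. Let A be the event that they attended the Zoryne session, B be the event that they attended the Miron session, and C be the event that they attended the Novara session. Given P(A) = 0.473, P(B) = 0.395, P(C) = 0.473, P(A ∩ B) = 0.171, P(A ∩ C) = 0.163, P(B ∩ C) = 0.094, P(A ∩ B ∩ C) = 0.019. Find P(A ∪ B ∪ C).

0.932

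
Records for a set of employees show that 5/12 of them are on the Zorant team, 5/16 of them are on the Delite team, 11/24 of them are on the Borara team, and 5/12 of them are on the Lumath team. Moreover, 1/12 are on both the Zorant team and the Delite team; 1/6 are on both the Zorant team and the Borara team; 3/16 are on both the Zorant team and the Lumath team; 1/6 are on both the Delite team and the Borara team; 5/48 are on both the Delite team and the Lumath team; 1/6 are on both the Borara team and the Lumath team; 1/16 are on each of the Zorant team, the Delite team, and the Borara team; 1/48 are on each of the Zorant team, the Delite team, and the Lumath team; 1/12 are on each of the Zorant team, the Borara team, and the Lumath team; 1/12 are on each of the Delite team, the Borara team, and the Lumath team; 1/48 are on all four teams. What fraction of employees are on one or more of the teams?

Apply inclusion-exclusion:
P(at least one) = 5/12 + 5/16 + 11/24 + 5/12 − 1/12 − 1/6 − 3/16 − 1/6 − 5/48 − 1/6 + 1/16 + 1/48 + 1/12 + 1/12 − 1/48 = 23/24

23/24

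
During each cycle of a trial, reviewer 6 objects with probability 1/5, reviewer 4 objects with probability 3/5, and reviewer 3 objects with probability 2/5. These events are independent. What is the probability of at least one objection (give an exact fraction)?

101/125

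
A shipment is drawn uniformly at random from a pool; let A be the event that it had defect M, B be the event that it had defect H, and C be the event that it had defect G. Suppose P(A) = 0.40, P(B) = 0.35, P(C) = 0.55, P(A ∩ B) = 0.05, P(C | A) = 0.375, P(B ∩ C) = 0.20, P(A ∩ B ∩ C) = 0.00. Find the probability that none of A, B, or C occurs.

P(A ∩ C) = P(A)·P(C|A) = 0.40 × 0.375 = 0.15
P(A ∪ B ∪ C) = 0.40 + 0.35 + 0.55 − 0.05 − 0.15 − 0.20 + 0.00 = 0.90
P(none) = 1 − 0.90 = 0.10

0.10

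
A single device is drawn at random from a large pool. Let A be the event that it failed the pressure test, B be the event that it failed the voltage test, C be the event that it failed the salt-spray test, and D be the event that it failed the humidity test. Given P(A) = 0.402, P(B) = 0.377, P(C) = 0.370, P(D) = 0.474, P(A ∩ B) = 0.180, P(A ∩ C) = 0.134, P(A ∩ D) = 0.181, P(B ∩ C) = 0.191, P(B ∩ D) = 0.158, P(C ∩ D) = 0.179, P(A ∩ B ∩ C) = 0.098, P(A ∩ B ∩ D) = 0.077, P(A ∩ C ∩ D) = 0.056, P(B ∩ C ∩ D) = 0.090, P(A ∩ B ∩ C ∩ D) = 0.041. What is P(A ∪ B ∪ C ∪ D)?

By inclusion-exclusion,
P(A ∪ B ∪ C ∪ D) = 0.402 + 0.377 + 0.370 + 0.474 − 0.180 − 0.134 − 0.181 − 0.191 − 0.158 − 0.179 + 0.098 + 0.077 + 0.056 + 0.090 − 0.041 = 0.880

0.880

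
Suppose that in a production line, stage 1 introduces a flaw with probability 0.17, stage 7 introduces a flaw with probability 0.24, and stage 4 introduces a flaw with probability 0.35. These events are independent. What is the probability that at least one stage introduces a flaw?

0.58998

P(none) = (1 − 0.17) × (1 − 0.24) × (1 − 0.35) = 0.83 × 0.76 × 0.65 = 0.41002
P(at least one) = 1 − 0.41002 = 0.58998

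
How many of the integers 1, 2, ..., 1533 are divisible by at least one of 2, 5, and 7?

1007

Apply inclusion-exclusion:
floor(1533/2) + floor(1533/5) + floor(1533/7) − floor(1533/10) − floor(1533/14) − floor(1533/35) + floor(1533/70) = 766 + 306 + 219 − 153 − 109 − 43 + 21 = 1007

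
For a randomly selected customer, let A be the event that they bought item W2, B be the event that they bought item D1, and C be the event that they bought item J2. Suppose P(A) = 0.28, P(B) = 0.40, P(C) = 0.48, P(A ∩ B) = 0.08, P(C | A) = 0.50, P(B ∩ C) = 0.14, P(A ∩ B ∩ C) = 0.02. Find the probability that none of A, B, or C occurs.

P(A ∩ C) = P(A)·P(C|A) = 0.28 × 0.50 = 0.14
By inclusion–exclusion:
P(A ∪ B ∪ C) = 0.28 + 0.40 + 0.48 − 0.08 − 0.14 − 0.14 + 0.02 = 0.82
P(none) = 1 − 0.82 = 0.18

0.18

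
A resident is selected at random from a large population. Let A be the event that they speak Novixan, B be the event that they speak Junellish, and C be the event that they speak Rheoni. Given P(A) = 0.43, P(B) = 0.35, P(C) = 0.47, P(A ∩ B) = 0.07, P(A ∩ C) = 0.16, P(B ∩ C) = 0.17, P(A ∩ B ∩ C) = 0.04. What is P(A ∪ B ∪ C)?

Apply inclusion-exclusion:
P(A ∪ B ∪ C) = 0.43 + 0.35 + 0.47 − 0.07 − 0.16 − 0.17 + 0.04 = 0.89

0.89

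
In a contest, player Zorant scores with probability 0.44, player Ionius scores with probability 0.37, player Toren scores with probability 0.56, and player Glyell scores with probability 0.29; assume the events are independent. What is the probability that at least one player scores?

P(none) = (1 − 0.44) × (1 − 0.37) × (1 − 0.56) × (1 − 0.29) = 0.56 × 0.63 × 0.44 × 0.71 = 0.11021472
P(at least one) = 1 − 0.11021472 = 0.88978528

0.88978528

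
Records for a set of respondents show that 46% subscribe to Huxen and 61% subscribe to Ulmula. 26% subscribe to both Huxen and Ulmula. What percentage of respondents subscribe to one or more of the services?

81%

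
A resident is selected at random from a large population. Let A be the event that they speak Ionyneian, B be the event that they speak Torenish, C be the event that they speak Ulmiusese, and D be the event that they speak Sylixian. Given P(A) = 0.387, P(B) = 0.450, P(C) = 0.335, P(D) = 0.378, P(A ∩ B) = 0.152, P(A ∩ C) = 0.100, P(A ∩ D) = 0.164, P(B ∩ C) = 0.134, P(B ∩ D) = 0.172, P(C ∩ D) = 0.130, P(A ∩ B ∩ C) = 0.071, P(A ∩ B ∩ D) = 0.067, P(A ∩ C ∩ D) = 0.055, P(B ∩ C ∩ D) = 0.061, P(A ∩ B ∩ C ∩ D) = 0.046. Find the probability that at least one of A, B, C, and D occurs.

Apply inclusion-exclusion:
P(A ∪ B ∪ C ∪ D) = 0.387 + 0.450 + 0.335 + 0.378 − 0.152 − 0.100 − 0.164 − 0.134 − 0.172 − 0.130 + 0.071 + 0.067 + 0.055 + 0.061 − 0.046 = 0.906

0.906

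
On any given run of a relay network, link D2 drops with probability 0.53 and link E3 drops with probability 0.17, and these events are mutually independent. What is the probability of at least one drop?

0.6099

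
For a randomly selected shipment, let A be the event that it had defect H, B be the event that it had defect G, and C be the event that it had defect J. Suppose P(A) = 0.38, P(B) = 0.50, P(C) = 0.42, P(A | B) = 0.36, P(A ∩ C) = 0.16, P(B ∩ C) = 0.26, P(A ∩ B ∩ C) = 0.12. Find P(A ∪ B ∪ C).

0.82

P(A ∩ B) = P(B)·P(A|B) = 0.50 × 0.36 = 0.18
P(A ∪ B ∪ C) = 0.38 + 0.50 + 0.42 − 0.18 − 0.16 − 0.26 + 0.12 = 0.82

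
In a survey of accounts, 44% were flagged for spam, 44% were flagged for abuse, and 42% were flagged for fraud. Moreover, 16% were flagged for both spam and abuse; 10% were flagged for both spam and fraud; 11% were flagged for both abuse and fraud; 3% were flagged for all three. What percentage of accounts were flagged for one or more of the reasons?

96%

P(at least one) = 44 + 44 + 42 − 16 − 10 − 11 + 3 = 96%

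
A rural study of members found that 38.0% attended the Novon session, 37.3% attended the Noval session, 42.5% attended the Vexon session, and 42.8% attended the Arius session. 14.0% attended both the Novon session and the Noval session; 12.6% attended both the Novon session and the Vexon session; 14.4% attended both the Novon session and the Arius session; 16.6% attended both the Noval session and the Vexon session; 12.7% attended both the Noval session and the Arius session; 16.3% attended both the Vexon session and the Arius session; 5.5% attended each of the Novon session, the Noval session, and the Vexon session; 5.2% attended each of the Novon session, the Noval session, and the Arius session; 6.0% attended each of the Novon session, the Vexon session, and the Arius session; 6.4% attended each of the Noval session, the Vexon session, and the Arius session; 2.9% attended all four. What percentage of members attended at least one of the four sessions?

94.2%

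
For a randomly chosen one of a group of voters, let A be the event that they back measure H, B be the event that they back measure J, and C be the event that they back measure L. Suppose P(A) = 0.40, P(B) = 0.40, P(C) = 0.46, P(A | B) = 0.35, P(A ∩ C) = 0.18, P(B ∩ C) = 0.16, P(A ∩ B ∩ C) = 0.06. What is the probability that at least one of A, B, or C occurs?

P(A ∩ B) = P(B)·P(A|B) = 0.40 × 0.35 = 0.14
By inclusion–exclusion:
P(A ∪ B ∪ C) = 0.40 + 0.40 + 0.46 − 0.14 − 0.18 − 0.16 + 0.06 = 0.84

0.84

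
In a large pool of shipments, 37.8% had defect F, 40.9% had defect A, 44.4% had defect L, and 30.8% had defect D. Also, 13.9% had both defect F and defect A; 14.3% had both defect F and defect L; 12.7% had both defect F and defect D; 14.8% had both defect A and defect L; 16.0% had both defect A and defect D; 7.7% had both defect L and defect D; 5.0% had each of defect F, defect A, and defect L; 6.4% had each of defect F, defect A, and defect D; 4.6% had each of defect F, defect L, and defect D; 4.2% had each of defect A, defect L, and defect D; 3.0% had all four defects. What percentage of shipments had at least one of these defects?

91.7%

By inclusion-exclusion,
P(at least one) = 37.8 + 40.9 + 44.4 + 30.8 − 13.9 − 14.3 − 12.7 − 14.8 − 16.0 − 7.7 + 5.0 + 6.4 + 4.6 + 4.2 − 3.0 = 91.7%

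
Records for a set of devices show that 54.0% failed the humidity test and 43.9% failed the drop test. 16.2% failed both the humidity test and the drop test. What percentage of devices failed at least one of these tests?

81.7%

Apply inclusion-exclusion:
P(≥1) = 54.0 + 43.9 − 16.2 = 81.7%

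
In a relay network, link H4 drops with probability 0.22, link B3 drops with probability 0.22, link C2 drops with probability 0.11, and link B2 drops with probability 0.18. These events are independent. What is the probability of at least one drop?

0.55598968

P(none) = (1 − 0.22) × (1 − 0.22) × (1 − 0.11) × (1 − 0.18) = 0.78 × 0.78 × 0.89 × 0.82 = 0.44401032
P(at least one) = 1 − 0.44401032 = 0.55598968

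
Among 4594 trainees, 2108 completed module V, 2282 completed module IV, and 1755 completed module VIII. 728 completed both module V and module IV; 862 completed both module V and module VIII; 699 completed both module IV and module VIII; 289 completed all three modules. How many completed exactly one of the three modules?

Using the inclusion–exclusion count for exactly one event:
|exactly one| = 2108 + 2282 + 1755 − 2·728 − 2·862 − 2·699 + 3·289 = 2434

2434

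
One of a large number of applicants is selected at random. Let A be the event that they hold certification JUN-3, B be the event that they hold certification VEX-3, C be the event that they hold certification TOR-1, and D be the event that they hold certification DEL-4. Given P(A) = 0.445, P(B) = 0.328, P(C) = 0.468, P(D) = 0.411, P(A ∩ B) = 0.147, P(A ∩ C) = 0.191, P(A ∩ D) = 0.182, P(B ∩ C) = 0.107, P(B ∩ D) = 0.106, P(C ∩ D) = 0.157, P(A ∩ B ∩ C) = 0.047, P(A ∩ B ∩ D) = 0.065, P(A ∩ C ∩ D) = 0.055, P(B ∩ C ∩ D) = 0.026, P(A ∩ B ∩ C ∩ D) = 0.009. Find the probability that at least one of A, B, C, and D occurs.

0.946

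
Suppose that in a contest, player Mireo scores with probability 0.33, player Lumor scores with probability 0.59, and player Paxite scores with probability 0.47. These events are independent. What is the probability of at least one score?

0.854409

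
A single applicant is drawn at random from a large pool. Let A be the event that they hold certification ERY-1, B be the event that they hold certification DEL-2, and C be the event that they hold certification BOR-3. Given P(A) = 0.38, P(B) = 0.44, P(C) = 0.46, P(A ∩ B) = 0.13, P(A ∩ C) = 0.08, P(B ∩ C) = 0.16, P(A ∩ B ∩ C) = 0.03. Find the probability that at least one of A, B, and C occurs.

P(A ∪ B ∪ C) = 0.38 + 0.44 + 0.46 − 0.13 − 0.08 − 0.16 + 0.03 = 0.94

0.94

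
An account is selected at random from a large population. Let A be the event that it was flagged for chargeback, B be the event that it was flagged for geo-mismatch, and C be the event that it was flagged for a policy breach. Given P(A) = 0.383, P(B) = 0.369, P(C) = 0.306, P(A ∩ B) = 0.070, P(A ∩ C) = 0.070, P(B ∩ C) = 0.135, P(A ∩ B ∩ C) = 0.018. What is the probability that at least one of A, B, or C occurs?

P(A ∪ B ∪ C) = 0.383 + 0.369 + 0.306 − 0.070 − 0.070 − 0.135 + 0.018 = 0.801

0.801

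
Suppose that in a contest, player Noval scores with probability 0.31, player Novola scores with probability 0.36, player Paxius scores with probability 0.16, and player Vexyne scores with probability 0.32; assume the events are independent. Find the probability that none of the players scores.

Independence gives P(none) = ∏(1 − pᵢ).
P(none) = (1 − 0.31) × (1 − 0.36) × (1 − 0.16) × (1 − 0.32) = 0.69 × 0.64 × 0.84 × 0.68 = 0.25224192

0.25224192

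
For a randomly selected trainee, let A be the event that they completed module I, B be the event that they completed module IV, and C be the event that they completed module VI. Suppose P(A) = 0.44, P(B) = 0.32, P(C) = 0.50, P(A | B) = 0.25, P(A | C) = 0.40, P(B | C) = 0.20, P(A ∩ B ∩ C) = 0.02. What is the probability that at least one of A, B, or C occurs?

P(A ∩ B) = P(B)·P(A|B) = 0.32 × 0.25 = 0.08
P(A ∩ C) = P(C)·P(A|C) = 0.50 × 0.40 = 0.20
P(B ∩ C) = P(C)·P(B|C) = 0.50 × 0.20 = 0.10
Inclusion–exclusion gives
P(A ∪ B ∪ C) = 0.44 + 0.32 + 0.50 − 0.08 − 0.20 − 0.10 + 0.02 = 0.90

0.90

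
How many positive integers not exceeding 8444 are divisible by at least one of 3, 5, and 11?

By inclusion–exclusion:
2814 + 1688 + 767 − 562 − 255 − 153 + 51 = 4350

4350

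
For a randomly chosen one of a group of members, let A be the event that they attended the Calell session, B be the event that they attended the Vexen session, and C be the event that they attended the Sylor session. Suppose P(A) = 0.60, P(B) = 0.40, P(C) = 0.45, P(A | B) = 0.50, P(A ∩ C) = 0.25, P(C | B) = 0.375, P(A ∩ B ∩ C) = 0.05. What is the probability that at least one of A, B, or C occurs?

P(A ∩ B) = P(B)·P(A|B) = 0.40 × 0.50 = 0.20
P(B ∩ C) = P(B)·P(C|B) = 0.40 × 0.375 = 0.15
By inclusion–exclusion:
P(A ∪ B ∪ C) = 0.60 + 0.40 + 0.45 − 0.20 − 0.25 − 0.15 + 0.05 = 0.90

0.90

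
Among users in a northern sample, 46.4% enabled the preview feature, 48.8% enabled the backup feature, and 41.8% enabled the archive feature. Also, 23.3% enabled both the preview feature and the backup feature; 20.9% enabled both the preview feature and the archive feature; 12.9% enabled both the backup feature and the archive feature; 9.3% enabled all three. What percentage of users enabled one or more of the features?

89.2%

Using inclusion–exclusion:
P(union) = 46.4 + 48.8 + 41.8 − 23.3 − 20.9 − 12.9 + 9.3 = 89.2%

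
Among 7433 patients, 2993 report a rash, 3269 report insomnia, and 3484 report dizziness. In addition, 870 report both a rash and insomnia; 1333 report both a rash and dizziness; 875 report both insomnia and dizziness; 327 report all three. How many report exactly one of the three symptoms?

By inclusion–exclusion (exactly-one form):
|exactly one| = 2993 + 3269 + 3484 − 2·870 − 2·1333 − 2·875 + 3·327 = 4571

4571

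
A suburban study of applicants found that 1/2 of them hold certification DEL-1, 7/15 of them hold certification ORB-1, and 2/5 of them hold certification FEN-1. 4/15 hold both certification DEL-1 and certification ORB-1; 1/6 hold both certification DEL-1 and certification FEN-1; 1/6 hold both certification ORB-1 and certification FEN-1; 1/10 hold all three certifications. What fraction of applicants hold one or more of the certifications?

By inclusion-exclusion,
P(≥1) = 1/2 + 7/15 + 2/5 − 4/15 − 1/6 − 1/6 + 1/10 = 13/15

13/15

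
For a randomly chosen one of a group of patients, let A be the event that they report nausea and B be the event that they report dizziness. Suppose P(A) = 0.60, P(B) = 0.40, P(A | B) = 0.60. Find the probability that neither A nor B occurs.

0.24

P(A ∩ B) = P(B)·P(A|B) = 0.40 × 0.60 = 0.24
By inclusion-exclusion,
P(A ∪ B) = 0.60 + 0.40 − 0.24 = 0.76
P(none) = 1 − 0.76 = 0.24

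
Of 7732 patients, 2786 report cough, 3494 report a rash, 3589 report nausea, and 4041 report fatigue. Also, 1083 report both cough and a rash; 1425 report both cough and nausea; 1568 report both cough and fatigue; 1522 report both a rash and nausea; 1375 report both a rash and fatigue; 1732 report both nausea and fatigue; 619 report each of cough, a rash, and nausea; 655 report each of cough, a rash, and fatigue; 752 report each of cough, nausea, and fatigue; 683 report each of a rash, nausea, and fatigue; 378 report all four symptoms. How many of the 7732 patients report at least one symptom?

7536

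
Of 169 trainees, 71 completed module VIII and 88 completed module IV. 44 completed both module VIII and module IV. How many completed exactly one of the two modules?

By inclusion–exclusion (exactly-one form):
N(exactly one) = 71 + 88 − 2·44 = 71

71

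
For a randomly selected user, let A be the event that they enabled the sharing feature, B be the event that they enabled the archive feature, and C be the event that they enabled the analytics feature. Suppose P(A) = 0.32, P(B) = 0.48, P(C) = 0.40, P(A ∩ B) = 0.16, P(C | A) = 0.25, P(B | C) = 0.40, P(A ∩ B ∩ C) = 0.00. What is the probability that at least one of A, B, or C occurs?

0.80

P(A ∩ C) = P(A)·P(C|A) = 0.32 × 0.25 = 0.08
P(B ∩ C) = P(C)·P(B|C) = 0.40 × 0.40 = 0.16
Inclusion–exclusion gives
P(A ∪ B ∪ C) = 0.32 + 0.48 + 0.40 − 0.16 − 0.08 − 0.16 + 0.00 = 0.80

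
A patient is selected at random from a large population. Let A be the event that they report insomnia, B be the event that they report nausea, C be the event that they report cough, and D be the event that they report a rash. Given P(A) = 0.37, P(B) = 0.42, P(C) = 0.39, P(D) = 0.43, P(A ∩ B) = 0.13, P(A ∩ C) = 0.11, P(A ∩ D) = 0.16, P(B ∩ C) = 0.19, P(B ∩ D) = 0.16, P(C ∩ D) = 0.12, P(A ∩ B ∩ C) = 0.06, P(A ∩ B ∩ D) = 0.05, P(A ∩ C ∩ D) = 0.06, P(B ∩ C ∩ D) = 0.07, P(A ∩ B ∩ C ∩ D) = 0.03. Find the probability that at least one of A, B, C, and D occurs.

0.95

P(A ∪ B ∪ C ∪ D) = 0.37 + 0.42 + 0.39 + 0.43 − 0.13 − 0.11 − 0.16 − 0.19 − 0.16 − 0.12 + 0.06 + 0.05 + 0.06 + 0.07 − 0.03 = 0.95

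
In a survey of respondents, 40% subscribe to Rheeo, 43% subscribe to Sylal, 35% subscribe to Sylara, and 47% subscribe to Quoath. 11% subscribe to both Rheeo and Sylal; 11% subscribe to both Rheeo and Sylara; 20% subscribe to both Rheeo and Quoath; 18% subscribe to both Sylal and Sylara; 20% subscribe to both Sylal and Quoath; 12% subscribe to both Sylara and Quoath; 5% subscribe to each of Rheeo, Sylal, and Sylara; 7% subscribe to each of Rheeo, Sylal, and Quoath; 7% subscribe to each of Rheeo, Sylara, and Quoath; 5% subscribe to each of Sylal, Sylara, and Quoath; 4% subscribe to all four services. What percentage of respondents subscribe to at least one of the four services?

P(union) = 40 + 43 + 35 + 47 − 11 − 11 − 20 − 18 − 20 − 12 + 5 + 7 + 7 + 5 − 4 = 93%

93%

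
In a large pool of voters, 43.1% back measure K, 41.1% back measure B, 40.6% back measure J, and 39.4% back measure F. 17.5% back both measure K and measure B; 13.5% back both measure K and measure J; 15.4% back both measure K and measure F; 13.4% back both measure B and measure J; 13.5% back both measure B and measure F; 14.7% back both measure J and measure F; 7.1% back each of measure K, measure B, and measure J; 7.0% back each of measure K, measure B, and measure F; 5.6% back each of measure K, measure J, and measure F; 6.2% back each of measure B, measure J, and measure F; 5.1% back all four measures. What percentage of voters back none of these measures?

By inclusion-exclusion,
P(union) = 43.1 + 41.1 + 40.6 + 39.4 − 17.5 − 13.5 − 15.4 − 13.4 − 13.5 − 14.7 + 7.1 + 7.0 + 5.6 + 6.2 − 5.1 = 97.0%
P(none) = 100% − 97.0% = 3.0%

3.0%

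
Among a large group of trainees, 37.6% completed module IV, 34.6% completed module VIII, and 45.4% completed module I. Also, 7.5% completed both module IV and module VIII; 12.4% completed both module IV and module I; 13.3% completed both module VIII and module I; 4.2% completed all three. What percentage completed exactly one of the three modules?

P(exactly one) = 37.6 + 34.6 + 45.4 − 2·7.5 − 2·12.4 − 2·13.3 + 3·4.2 = 63.8%

63.8%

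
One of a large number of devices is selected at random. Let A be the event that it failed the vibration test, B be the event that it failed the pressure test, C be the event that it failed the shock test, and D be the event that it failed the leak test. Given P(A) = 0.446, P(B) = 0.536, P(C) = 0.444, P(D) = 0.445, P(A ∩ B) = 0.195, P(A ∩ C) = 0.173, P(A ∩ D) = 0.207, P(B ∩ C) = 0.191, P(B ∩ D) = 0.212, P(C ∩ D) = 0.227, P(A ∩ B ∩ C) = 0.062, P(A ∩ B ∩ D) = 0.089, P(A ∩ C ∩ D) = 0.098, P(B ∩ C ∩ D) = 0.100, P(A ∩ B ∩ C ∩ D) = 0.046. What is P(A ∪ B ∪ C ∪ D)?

P(A ∪ B ∪ C ∪ D) = 0.446 + 0.536 + 0.444 + 0.445 − 0.195 − 0.173 − 0.207 − 0.191 − 0.212 − 0.227 + 0.062 + 0.089 + 0.098 + 0.100 − 0.046 = 0.969

0.969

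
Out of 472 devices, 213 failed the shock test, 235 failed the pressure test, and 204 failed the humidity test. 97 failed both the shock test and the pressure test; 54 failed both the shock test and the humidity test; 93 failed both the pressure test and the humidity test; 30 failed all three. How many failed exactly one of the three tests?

254

Using the inclusion–exclusion count for exactly one event:
|exactly one| = 213 + 235 + 204 − 2·97 − 2·54 − 2·93 + 3·30 = 254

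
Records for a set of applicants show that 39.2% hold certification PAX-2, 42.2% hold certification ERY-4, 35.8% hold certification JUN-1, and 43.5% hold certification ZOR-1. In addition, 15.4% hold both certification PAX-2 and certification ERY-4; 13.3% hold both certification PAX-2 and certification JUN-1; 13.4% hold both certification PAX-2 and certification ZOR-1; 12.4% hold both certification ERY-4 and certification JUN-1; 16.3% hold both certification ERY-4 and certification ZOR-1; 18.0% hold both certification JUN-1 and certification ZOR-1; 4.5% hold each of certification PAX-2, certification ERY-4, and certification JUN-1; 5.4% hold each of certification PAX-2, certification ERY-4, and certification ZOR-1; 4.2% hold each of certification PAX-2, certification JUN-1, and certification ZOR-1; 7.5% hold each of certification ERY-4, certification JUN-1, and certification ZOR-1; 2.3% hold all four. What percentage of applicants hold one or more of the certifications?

91.2%

P(at least one) = 39.2 + 42.2 + 35.8 + 43.5 − 15.4 − 13.3 − 13.4 − 12.4 − 16.3 − 18.0 + 4.5 + 5.4 + 4.2 + 7.5 − 2.3 = 91.2%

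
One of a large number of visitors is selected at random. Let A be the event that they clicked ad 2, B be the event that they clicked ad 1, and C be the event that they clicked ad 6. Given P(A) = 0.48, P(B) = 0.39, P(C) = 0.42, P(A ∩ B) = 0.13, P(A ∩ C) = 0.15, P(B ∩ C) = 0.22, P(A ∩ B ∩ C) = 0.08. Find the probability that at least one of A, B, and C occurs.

By inclusion–exclusion:
P(A ∪ B ∪ C) = 0.48 + 0.39 + 0.42 − 0.13 − 0.15 − 0.22 + 0.08 = 0.87

0.87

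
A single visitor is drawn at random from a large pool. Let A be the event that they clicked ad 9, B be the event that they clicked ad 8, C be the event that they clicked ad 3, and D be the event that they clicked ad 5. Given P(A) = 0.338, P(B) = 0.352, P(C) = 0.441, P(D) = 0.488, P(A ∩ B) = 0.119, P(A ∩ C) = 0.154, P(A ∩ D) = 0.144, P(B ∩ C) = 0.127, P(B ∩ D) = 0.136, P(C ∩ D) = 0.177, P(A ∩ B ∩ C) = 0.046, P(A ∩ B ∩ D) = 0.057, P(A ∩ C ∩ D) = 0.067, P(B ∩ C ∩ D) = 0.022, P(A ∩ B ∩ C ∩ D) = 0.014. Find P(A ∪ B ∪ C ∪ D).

0.940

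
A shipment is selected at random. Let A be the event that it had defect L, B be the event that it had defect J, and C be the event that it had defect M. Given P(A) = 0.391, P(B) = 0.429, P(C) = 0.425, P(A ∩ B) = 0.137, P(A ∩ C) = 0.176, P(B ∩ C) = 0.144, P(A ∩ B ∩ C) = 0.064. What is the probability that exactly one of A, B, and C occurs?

0.523

P(exactly one) = 0.391 + 0.429 + 0.425 − 2·0.137 − 2·0.176 − 2·0.144 + 3·0.064 = 0.523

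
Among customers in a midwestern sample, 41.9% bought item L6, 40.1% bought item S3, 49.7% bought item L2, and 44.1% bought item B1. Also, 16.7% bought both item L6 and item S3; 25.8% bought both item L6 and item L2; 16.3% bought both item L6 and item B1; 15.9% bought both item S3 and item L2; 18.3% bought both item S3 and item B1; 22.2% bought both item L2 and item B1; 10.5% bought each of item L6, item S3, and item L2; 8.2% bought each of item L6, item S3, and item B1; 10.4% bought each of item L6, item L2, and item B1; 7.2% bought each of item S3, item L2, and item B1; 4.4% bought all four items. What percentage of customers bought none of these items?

Using inclusion–exclusion:
P(at least one) = 41.9 + 40.1 + 49.7 + 44.1 − 16.7 − 25.8 − 16.3 − 15.9 − 18.3 − 22.2 + 10.5 + 8.2 + 10.4 + 7.2 − 4.4 = 92.5%
P(none) = 100% − 92.5% = 7.5%

7.5%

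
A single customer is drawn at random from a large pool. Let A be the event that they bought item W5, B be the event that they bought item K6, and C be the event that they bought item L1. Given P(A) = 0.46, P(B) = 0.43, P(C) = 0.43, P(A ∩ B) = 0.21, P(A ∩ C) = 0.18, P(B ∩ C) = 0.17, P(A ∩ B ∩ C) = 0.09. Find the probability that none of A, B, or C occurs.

0.15

P(A ∪ B ∪ C) = 0.46 + 0.43 + 0.43 − 0.21 − 0.18 − 0.17 + 0.09 = 0.85
P(none) = 1 − 0.85 = 0.15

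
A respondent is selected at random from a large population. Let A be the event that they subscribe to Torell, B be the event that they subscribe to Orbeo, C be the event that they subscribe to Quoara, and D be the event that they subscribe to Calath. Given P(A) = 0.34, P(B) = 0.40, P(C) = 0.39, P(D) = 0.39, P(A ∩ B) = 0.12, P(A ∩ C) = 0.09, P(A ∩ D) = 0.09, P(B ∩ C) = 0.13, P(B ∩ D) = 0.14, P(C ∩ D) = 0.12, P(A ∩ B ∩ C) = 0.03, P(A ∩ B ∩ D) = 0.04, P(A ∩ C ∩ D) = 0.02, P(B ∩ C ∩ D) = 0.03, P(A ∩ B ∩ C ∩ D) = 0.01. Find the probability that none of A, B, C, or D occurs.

By inclusion-exclusion,
P(A ∪ B ∪ C ∪ D) = 0.34 + 0.40 + 0.39 + 0.39 − 0.12 − 0.09 − 0.09 − 0.13 − 0.14 − 0.12 + 0.03 + 0.04 + 0.02 + 0.03 − 0.01 = 0.94
P(none) = 1 − 0.94 = 0.06

0.06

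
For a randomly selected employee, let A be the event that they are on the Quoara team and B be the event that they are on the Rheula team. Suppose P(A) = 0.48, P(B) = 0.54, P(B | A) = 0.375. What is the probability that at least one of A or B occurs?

P(A ∩ B) = P(A)·P(B|A) = 0.48 × 0.375 = 0.18
P(A ∪ B) = 0.48 + 0.54 − 0.18 = 0.84

0.84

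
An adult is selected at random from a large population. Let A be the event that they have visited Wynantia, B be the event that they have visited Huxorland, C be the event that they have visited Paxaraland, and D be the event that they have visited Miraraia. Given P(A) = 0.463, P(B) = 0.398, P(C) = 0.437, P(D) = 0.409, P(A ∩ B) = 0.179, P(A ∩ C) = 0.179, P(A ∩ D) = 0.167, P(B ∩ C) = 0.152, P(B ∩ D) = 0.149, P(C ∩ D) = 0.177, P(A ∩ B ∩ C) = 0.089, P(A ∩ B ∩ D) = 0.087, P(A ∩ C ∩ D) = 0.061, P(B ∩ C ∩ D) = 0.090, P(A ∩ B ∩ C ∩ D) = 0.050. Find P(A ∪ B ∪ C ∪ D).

P(A ∪ B ∪ C ∪ D) = 0.463 + 0.398 + 0.437 + 0.409 − 0.179 − 0.179 − 0.167 − 0.152 − 0.149 − 0.177 + 0.089 + 0.087 + 0.061 + 0.090 − 0.050 = 0.981

0.981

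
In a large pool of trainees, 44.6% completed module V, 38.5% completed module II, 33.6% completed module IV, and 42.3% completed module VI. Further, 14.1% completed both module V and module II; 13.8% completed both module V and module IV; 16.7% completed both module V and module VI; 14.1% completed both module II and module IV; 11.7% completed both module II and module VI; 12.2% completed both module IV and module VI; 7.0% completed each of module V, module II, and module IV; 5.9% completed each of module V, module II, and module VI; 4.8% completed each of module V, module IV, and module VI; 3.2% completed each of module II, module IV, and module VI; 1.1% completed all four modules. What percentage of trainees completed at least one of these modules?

Using inclusion–exclusion:
P(at least one) = 44.6 + 38.5 + 33.6 + 42.3 − 14.1 − 13.8 − 16.7 − 14.1 − 11.7 − 12.2 + 7.0 + 5.9 + 4.8 + 3.2 − 1.1 = 96.2%

96.2%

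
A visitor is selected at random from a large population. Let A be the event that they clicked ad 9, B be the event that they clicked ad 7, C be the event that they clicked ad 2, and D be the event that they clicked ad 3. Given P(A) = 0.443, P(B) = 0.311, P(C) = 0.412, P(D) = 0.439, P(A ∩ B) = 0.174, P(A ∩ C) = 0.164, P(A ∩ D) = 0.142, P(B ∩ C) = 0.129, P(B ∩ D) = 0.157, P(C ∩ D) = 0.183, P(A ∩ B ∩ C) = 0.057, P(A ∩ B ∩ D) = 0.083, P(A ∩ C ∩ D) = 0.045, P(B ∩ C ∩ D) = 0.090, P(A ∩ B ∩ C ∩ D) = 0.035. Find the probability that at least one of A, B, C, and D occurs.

P(A ∪ B ∪ C ∪ D) = 0.443 + 0.311 + 0.412 + 0.439 − 0.174 − 0.164 − 0.142 − 0.129 − 0.157 − 0.183 + 0.057 + 0.083 + 0.045 + 0.090 − 0.035 = 0.896

0.896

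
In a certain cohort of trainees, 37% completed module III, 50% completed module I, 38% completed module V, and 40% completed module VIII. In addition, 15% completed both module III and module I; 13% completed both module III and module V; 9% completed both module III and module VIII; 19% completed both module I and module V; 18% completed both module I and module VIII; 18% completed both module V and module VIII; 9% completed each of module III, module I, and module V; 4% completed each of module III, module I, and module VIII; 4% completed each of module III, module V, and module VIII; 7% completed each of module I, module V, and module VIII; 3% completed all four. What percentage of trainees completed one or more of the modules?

P(at least one) = 37 + 50 + 38 + 40 − 15 − 13 − 9 − 19 − 18 − 18 + 9 + 4 + 4 + 7 − 3 = 94%

94%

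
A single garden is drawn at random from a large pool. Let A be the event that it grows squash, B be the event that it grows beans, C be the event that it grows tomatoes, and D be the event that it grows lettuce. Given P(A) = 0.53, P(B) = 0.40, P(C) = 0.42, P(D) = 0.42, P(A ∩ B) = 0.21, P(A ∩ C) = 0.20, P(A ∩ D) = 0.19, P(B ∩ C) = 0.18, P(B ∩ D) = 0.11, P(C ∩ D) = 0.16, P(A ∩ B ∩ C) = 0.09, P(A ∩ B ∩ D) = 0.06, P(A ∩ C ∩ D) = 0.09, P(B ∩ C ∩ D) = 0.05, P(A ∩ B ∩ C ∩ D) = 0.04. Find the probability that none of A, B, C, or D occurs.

Using inclusion–exclusion:
P(A ∪ B ∪ C ∪ D) = 0.53 + 0.40 + 0.42 + 0.42 − 0.21 − 0.20 − 0.19 − 0.18 − 0.11 − 0.16 + 0.09 + 0.06 + 0.09 + 0.05 − 0.04 = 0.97
P(none) = 1 − 0.97 = 0.03

0.03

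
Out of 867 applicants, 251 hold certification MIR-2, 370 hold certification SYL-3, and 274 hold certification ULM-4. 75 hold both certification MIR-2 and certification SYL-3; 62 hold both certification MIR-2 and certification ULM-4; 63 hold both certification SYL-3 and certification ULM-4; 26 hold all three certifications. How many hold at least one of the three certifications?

N(≥1) = 251 + 370 + 274 − 75 − 62 − 63 + 26 = 721

721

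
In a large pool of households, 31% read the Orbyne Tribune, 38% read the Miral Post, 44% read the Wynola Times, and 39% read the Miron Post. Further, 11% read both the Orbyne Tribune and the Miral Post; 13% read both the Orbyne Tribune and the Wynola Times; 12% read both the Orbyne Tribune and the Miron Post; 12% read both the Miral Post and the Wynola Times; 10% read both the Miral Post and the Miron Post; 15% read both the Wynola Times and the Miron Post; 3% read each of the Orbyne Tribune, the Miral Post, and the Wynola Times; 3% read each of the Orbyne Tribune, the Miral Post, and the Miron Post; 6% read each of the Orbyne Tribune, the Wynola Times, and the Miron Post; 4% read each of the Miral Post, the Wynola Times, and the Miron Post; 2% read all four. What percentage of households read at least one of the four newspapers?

93%

By inclusion–exclusion:
P(≥1) = 31 + 38 + 44 + 39 − 11 − 13 − 12 − 12 − 10 − 15 + 3 + 3 + 6 + 4 − 2 = 93%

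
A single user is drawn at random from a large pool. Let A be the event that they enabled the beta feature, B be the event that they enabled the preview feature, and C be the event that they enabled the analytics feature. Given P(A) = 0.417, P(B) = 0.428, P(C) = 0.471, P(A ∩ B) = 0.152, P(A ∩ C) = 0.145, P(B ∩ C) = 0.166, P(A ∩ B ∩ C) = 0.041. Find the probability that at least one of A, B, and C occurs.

P(A ∪ B ∪ C) = 0.417 + 0.428 + 0.471 − 0.152 − 0.145 − 0.166 + 0.041 = 0.894

0.894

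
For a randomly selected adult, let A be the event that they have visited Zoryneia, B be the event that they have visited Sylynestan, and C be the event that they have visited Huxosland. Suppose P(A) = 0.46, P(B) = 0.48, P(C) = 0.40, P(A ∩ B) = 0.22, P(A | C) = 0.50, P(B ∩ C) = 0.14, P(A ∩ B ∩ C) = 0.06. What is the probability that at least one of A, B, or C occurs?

P(A ∩ C) = P(C)·P(A|C) = 0.40 × 0.50 = 0.20
P(A ∪ B ∪ C) = 0.46 + 0.48 + 0.40 − 0.22 − 0.20 − 0.14 + 0.06 = 0.84

0.84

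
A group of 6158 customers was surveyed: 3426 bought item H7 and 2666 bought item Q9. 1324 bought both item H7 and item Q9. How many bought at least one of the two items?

By inclusion–exclusion:
N(≥1) = 3426 + 2666 − 1324 = 4768

4768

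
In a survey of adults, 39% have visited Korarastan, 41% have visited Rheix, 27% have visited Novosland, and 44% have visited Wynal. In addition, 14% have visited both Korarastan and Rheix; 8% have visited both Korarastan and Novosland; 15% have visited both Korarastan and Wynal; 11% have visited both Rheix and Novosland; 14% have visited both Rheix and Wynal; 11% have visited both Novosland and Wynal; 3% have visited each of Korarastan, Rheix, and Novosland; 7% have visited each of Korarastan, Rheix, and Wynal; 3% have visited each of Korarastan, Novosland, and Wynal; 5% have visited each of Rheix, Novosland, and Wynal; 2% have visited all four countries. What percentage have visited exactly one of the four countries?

51%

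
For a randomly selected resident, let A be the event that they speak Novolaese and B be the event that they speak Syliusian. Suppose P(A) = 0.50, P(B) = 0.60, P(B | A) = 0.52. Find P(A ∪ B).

P(A ∩ B) = P(A)·P(B|A) = 0.50 × 0.52 = 0.26
P(A ∪ B) = 0.50 + 0.60 − 0.26 = 0.84

0.84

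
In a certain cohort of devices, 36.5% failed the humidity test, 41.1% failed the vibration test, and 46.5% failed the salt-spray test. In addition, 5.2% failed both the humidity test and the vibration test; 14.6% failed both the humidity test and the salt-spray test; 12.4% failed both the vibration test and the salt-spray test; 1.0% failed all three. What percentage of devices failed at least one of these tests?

92.9%

By inclusion-exclusion,
P(≥1) = 36.5 + 41.1 + 46.5 − 5.2 − 14.6 − 12.4 + 1.0 = 92.9%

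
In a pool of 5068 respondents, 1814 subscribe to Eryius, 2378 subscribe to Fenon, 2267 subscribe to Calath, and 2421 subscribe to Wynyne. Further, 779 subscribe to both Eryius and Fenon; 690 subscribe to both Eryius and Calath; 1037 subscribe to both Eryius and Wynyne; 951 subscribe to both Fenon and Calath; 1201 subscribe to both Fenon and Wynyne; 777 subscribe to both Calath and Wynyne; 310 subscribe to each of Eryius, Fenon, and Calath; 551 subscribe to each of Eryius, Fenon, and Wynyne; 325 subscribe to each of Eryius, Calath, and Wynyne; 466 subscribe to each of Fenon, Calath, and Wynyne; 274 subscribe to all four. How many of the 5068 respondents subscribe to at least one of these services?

4823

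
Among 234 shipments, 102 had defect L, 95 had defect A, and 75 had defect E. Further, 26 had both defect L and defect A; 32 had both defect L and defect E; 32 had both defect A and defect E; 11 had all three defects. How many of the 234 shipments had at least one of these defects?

193

Using inclusion–exclusion:
|at least one| = 102 + 95 + 75 − 26 − 32 − 32 + 11 = 193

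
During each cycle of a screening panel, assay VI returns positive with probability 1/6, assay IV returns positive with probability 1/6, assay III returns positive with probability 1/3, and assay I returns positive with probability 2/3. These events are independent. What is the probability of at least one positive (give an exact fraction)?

137/162

P(none) = (1 − 1/6) × (1 − 1/6) × (1 − 1/3) × (1 − 2/3) = 5/6 × 5/6 × 2/3 × 1/3 = 25/162
P(at least one) = 1 − 25/162 = 137/162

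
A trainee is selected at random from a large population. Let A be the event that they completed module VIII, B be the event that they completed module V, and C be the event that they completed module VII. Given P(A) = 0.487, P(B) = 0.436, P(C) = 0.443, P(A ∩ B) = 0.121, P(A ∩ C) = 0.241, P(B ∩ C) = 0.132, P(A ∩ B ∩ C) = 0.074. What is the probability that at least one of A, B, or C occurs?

0.946

By inclusion–exclusion:
P(A ∪ B ∪ C) = 0.487 + 0.436 + 0.443 − 0.121 − 0.241 − 0.132 + 0.074 = 0.946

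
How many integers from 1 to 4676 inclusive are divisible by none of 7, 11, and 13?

3363

floor(4676/7) + floor(4676/11) + floor(4676/13) − floor(4676/77) − floor(4676/91) − floor(4676/143) + floor(4676/1001) = 668 + 425 + 359 − 60 − 51 − 32 + 4 = 1313
4676 − 1313 = 3363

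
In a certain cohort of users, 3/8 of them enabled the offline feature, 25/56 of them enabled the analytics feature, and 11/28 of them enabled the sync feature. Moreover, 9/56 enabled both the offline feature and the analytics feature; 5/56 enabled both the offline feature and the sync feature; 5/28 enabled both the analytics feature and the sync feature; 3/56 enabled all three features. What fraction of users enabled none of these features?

Apply inclusion-exclusion:
P(≥1) = 3/8 + 25/56 + 11/28 − 9/56 − 5/56 − 5/28 + 3/56 = 47/56
P(none) = 1 − 47/56 = 9/56

9/56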